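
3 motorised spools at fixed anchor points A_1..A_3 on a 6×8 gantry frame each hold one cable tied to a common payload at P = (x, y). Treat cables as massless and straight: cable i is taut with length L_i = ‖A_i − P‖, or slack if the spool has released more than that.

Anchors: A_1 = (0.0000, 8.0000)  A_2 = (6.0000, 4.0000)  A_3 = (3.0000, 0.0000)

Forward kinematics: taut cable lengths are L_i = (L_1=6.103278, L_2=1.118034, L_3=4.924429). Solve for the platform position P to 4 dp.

(5.0000, 4.5000)

expand ‖A_i−P‖²=L_i² and subtract eq 1 (q_i ≔ ‖A_i‖²−L_i²)
q_1 = 0.0000+64.0000−37.2500 = 26.7500
eq1−eq2 → [-12.0000  8.0000]·P = -24.0000
eq1−eq3 → [-6.0000  16.0000]·P = 42.0000
2×2 solve → P = (5.0000, 4.5000)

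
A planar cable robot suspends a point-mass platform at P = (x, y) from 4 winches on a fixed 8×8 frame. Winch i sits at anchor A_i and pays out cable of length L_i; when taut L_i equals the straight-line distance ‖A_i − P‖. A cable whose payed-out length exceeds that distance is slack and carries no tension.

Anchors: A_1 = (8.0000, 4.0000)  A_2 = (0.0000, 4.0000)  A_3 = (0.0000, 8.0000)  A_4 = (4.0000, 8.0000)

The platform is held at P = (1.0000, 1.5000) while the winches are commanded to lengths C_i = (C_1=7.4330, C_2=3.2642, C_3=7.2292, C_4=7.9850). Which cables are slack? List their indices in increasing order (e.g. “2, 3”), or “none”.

cable 1: √((7.0000)²+(2.5000)²)=7.4330, C_1=7.4330: taut
cable 2: √((-1.0000)²+(2.5000)²)=2.6926, C_2=3.2642: slack
cable 3: √((-1.0000)²+(6.5000)²)=6.5765, C_3=7.2292: slack
cable 4: √((3.0000)²+(6.5000)²)=7.1589, C_4=7.9850: slack

2, 3, 4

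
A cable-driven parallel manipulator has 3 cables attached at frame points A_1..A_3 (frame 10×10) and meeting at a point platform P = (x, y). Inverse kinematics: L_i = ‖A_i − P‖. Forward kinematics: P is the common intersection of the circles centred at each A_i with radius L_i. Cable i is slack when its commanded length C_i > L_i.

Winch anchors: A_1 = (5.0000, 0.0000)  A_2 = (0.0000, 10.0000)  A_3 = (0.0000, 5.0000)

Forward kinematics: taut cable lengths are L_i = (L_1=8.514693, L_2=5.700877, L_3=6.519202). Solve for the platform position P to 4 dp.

each cable: (A_i−P)·(A_i−P) = L_i²; let k_i = ‖A_i‖²−L_i²
k_1 = 25.0000+0.0000−72.5000 = -47.5000
row 1: 10.0000x − 20.0000y = -115.0000  (k_2=67.5000)
row 2: 10.0000x − 10.0000y = -30.0000  (k_3=-17.5000)
Cramer on rows 1–2 → x = 5.5000, y = 8.5000

(5.5000, 8.5000)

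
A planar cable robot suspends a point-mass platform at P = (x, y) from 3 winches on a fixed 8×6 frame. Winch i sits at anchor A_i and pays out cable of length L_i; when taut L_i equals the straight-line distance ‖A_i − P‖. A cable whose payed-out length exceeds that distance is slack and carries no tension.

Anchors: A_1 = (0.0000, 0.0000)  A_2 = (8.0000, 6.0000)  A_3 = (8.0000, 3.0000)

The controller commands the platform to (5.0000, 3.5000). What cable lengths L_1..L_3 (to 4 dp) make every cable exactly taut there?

L_1 = √((0.0000−5.0000)² + (0.0000−3.5000)²) = 6.1033
L_2 = √((8.0000−5.0000)² + (6.0000−3.5000)²) = 3.9051
L_3 = √((8.0000−5.0000)² + (3.0000−3.5000)²) = 3.0414

(6.1033, 3.9051, 3.0414)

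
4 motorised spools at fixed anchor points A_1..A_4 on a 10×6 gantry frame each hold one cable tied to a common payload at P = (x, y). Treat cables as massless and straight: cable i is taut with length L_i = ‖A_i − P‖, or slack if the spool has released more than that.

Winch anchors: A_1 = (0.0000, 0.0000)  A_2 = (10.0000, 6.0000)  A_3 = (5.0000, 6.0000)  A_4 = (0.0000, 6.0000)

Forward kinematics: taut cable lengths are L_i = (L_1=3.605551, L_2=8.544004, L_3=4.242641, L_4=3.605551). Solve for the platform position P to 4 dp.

circle eqns → linear via eq_j − eq_1; set q_j = A_j·A_j − L_j²
q_1 = 0.0000+0.0000−13.0000 = -13.0000
-20.0000·x − 12.0000·y = q_1−q_2 = -76.0000
-10.0000·x − 12.0000·y = q_1−q_3 = -56.0000
0.0000·x − 12.0000·y = q_1−q_4 = -36.0000
solve first two rows → x=2.0000, y=3.0000
check cable 4: ‖A_4−P‖² = 13.0000 ≈ L_4² = 13.0000 ✓

(2.0000, 3.0000)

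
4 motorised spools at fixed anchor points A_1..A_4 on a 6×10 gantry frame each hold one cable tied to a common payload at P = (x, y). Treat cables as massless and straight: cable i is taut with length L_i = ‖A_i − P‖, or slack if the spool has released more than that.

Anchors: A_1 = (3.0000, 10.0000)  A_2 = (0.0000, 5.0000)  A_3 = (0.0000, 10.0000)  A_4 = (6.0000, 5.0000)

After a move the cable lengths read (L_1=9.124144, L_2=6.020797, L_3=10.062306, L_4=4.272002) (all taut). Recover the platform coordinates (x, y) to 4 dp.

expand ‖A_i−P‖²=L_i² and subtract eq 1 (c_i ≔ ‖A_i‖²−L_i²)
c_1 = 9.0000+100.0000−83.2500 = 25.7500
eq1−eq2 → [6.0000  10.0000]·P = 37.0000
eq1−eq3 → [6.0000  0.0000]·P = 27.0000
eq1−eq4 → [-6.0000  10.0000]·P = -17.0000
2×2 solve → P = (4.5000, 1.0000)
check cable 4: ‖A_4−P‖² = 18.2500 ≈ L_4² = 18.2500 ✓

(4.5000, 1.0000)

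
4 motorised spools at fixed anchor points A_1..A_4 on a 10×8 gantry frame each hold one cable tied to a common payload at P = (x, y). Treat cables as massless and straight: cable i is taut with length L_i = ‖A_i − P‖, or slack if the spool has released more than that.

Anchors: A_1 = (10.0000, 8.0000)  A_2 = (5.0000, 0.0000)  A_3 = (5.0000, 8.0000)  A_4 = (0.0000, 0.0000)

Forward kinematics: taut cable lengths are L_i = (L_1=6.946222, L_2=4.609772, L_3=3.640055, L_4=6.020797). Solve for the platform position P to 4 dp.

circle eqns → linear via eq_j − eq_1; set c_j = A_j·A_j − L_j²
c_1 = 100.0000+64.0000−48.2500 = 115.7500
10.0000·x + 16.0000·y = c_1−c_2 = 112.0000
10.0000·x + 0.0000·y = c_1−c_3 = 40.0000
20.0000·x + 16.0000·y = c_1−c_4 = 152.0000
solve first two rows → x=4.0000, y=4.5000
check cable 4: ‖A_4−P‖² = 36.2500 ≈ L_4² = 36.2500 ✓

(4.0000, 4.5000)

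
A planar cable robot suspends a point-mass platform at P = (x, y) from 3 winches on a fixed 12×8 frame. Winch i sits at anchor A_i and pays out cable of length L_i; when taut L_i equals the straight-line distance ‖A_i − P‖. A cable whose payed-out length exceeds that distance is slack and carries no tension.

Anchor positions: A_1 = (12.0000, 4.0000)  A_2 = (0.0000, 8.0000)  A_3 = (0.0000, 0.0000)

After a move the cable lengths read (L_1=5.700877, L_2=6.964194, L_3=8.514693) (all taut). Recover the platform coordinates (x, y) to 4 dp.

(6.5000, 5.5000)

expand ‖A_i−P‖²=L_i² and subtract eq 1 (q_i ≔ ‖A_i‖²−L_i²)
q_1 = 144.0000+16.0000−32.5000 = 127.5000
eq1−eq2 → [24.0000  -8.0000]·P = 112.0000
eq1−eq3 → [24.0000  8.0000]·P = 200.0000
2×2 solve → P = (6.5000, 5.5000)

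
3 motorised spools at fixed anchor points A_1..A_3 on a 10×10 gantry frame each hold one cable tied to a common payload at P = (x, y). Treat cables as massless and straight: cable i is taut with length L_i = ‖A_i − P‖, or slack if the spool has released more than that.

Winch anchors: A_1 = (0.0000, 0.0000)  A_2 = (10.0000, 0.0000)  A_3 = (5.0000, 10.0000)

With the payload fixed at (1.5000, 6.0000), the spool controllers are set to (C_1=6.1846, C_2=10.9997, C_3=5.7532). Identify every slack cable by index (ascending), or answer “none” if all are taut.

2, 3

cable 1: √((-1.5000)²+(-6.0000)²)=6.1847, C_1=6.1846: taut
cable 2: √((8.5000)²+(-6.0000)²)=10.4043, C_2=10.9997: slack
cable 3: √((3.5000)²+(4.0000)²)=5.3151, C_3=5.7532: slack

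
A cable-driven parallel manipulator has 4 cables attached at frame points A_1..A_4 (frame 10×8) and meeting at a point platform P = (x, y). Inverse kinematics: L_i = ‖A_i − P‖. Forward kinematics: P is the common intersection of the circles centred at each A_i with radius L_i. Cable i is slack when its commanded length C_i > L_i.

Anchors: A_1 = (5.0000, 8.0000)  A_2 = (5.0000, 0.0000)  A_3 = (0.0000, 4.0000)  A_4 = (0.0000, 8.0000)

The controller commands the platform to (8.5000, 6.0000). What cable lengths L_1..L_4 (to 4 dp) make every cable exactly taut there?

L_1 = √((5.0000−8.5000)² + (8.0000−6.0000)²) = 4.0311
L_2 = √((5.0000−8.5000)² + (0.0000−6.0000)²) = 6.9462
L_3 = √((0.0000−8.5000)² + (4.0000−6.0000)²) = 8.7321
L_4 = √((0.0000−8.5000)² + (8.0000−6.0000)²) = 8.7321

(4.0311, 6.9462, 8.7321, 8.7321)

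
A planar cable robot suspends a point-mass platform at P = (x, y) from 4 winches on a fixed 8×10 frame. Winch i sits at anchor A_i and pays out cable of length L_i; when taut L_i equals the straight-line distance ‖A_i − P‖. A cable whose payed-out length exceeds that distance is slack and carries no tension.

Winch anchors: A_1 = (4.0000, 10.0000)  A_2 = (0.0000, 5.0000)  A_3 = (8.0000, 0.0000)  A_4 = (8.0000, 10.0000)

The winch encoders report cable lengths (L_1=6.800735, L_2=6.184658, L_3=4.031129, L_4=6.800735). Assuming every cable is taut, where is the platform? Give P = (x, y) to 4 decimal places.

expand ‖A_i−P‖²=L_i² and subtract eq 1 (c_i ≔ ‖A_i‖²−L_i²)
c_1 = 16.0000+100.0000−46.2500 = 69.7500
eq1−eq2 → [8.0000  10.0000]·P = 83.0000
eq1−eq3 → [-8.0000  20.0000]·P = 22.0000
eq1−eq4 → [-8.0000  0.0000]·P = -48.0000
2×2 solve → P = (6.0000, 3.5000)
check cable 4: ‖A_4−P‖² = 46.2500 ≈ L_4² = 46.2500 ✓

(6.0000, 3.5000)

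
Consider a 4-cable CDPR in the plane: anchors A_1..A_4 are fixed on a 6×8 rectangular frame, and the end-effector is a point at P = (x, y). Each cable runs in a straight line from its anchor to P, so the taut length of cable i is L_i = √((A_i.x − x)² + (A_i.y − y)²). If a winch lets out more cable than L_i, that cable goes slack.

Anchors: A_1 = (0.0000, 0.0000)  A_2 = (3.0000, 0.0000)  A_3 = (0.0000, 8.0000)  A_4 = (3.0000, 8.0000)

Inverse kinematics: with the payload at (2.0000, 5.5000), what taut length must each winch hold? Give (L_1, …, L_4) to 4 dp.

cable 1: Δx=-2.0000, Δy=-5.5000; L_1 = √(Δx²+Δy²) = 5.8523
cable 2: Δx=1.0000, Δy=-5.5000; L_2 = √(Δx²+Δy²) = 5.5902
cable 3: Δx=-2.0000, Δy=2.5000; L_3 = √(Δx²+Δy²) = 3.2016
cable 4: Δx=1.0000, Δy=2.5000; L_4 = √(Δx²+Δy²) = 2.6926

(5.8523, 5.5902, 3.2016, 2.6926)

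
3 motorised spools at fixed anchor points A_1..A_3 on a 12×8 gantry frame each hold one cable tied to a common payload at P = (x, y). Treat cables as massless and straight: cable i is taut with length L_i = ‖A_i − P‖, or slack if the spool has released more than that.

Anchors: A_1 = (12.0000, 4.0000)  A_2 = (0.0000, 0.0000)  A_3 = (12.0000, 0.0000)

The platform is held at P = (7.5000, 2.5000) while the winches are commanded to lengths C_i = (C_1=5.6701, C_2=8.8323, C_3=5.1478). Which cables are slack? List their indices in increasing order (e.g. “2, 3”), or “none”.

i=1: geometric 4.7434 vs commanded 5.6701 ⇒ slack
i=2: geometric 7.9057 vs commanded 8.8323 ⇒ slack
i=3: geometric 5.1478 vs commanded 5.1478 ⇒ taut

1, 2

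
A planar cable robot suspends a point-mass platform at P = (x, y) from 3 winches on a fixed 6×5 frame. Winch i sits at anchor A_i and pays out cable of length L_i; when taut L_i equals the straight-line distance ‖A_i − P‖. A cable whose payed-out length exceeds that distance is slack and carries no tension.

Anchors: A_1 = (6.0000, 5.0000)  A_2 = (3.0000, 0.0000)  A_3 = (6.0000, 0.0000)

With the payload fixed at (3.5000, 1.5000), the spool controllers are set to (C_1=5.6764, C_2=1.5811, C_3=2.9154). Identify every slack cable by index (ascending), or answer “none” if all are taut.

1

i=1: geometric 4.3012 vs commanded 5.6764 ⇒ slack
i=2: geometric 1.5811 vs commanded 1.5811 ⇒ taut
i=3: geometric 2.9155 vs commanded 2.9154 ⇒ taut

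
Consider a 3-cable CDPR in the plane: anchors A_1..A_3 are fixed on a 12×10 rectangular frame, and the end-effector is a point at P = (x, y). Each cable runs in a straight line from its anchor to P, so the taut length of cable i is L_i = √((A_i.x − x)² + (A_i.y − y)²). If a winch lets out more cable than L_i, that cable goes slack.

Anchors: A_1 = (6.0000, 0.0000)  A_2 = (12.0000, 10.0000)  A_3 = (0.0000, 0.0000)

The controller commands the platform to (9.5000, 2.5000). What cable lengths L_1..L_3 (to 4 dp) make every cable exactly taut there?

(4.3012, 7.9057, 9.8234)

L_1: Δ = A_1−P = (-3.5000, -2.5000) → ‖Δ‖ = √18.5000 = 4.3012
L_2: Δ = A_2−P = (2.5000, 7.5000) → ‖Δ‖ = √62.5000 = 7.9057
L_3: Δ = A_3−P = (-9.5000, -2.5000) → ‖Δ‖ = √96.5000 = 9.8234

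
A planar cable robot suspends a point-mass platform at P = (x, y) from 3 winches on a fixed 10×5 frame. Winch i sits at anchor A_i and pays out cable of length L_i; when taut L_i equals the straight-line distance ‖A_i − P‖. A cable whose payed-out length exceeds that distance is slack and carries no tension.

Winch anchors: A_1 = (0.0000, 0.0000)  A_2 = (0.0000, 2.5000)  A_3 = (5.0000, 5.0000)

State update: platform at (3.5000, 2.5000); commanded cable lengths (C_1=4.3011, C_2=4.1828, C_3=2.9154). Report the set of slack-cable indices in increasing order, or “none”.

i=1: geometric 4.3012 vs commanded 4.3011 ⇒ taut
i=2: geometric 3.5000 vs commanded 4.1828 ⇒ slack
i=3: geometric 2.9155 vs commanded 2.9154 ⇒ taut

2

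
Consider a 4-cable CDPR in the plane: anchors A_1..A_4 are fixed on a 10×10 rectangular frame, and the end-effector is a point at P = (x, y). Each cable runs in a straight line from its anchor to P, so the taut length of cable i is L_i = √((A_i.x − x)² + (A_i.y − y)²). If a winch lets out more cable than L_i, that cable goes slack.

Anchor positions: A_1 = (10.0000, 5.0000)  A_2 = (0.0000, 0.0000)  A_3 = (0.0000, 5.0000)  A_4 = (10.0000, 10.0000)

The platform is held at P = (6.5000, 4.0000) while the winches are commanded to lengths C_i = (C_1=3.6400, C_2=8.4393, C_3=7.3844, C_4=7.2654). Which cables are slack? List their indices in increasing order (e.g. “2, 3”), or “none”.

2, 3, 4

cable 1: √((3.5000)²+(1.0000)²)=3.6401, C_1=3.6400: taut
cable 2: √((-6.5000)²+(-4.0000)²)=7.6322, C_2=8.4393: slack
cable 3: √((-6.5000)²+(1.0000)²)=6.5765, C_3=7.3844: slack
cable 4: √((3.5000)²+(6.0000)²)=6.9462, C_4=7.2654: slack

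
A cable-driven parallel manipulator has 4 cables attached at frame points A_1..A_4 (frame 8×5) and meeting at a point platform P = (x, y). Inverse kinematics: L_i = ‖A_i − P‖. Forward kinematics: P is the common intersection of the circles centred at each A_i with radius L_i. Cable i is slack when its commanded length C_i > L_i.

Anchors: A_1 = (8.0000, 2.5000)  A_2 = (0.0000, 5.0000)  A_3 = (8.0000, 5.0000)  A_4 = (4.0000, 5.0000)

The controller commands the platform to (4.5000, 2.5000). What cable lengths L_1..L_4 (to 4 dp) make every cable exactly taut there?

cable 1: Δx=3.5000, Δy=0.0000; L_1 = √(Δx²+Δy²) = 3.5000
cable 2: Δx=-4.5000, Δy=2.5000; L_2 = √(Δx²+Δy²) = 5.1478
cable 3: Δx=3.5000, Δy=2.5000; L_3 = √(Δx²+Δy²) = 4.3012
cable 4: Δx=-0.5000, Δy=2.5000; L_4 = √(Δx²+Δy²) = 2.5495

(3.5000, 5.1478, 4.3012, 2.5495)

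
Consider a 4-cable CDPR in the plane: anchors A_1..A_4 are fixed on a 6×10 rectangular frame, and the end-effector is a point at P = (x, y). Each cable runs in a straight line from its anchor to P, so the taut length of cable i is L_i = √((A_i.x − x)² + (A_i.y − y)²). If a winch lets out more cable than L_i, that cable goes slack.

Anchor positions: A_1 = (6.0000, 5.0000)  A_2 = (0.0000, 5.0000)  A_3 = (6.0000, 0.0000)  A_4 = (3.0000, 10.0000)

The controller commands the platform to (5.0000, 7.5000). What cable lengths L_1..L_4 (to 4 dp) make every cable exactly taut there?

L_1: Δ = A_1−P = (1.0000, -2.5000) → ‖Δ‖ = √7.2500 = 2.6926
L_2: Δ = A_2−P = (-5.0000, -2.5000) → ‖Δ‖ = √31.2500 = 5.5902
L_3: Δ = A_3−P = (1.0000, -7.5000) → ‖Δ‖ = √57.2500 = 7.5664
L_4: Δ = A_4−P = (-2.0000, 2.5000) → ‖Δ‖ = √10.2500 = 3.2016

(2.6926, 5.5902, 7.5664, 3.2016)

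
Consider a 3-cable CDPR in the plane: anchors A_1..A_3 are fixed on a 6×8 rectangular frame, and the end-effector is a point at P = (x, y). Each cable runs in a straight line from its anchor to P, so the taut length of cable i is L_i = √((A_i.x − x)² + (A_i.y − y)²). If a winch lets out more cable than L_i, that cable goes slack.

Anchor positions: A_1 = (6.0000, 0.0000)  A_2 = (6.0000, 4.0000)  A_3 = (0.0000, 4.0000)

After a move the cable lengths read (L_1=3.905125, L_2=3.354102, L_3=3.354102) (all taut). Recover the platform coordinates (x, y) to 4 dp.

circle eqns → linear via eq_j − eq_1; set c_j = A_j·A_j − L_j²
c_1 = 36.0000+0.0000−15.2500 = 20.7500
0.0000·x − 8.0000·y = c_1−c_2 = -20.0000
12.0000·x − 8.0000·y = c_1−c_3 = 16.0000
solve first two rows → x=3.0000, y=2.5000

(3.0000, 2.5000)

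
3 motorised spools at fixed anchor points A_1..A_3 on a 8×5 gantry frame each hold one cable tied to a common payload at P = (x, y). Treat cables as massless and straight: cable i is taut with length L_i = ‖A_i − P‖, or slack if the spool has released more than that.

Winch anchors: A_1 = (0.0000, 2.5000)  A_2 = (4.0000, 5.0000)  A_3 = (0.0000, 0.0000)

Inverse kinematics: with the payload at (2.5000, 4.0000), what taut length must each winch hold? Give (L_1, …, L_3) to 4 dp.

L_1: Δ = A_1−P = (-2.5000, -1.5000) → ‖Δ‖ = √8.5000 = 2.9155
L_2: Δ = A_2−P = (1.5000, 1.0000) → ‖Δ‖ = √3.2500 = 1.8028
L_3: Δ = A_3−P = (-2.5000, -4.0000) → ‖Δ‖ = √22.2500 = 4.7170

(2.9155, 1.8028, 4.7170)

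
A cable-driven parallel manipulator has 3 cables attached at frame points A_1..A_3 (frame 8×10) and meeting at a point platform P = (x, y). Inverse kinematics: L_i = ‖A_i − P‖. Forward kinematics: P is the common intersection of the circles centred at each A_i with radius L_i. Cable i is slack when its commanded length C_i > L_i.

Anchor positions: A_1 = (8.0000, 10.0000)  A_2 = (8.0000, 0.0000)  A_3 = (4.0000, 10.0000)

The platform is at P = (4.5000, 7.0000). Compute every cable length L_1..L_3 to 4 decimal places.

(4.6098, 7.8262, 3.0414)

L_1: Δ = A_1−P = (3.5000, 3.0000) → ‖Δ‖ = √21.2500 = 4.6098
L_2: Δ = A_2−P = (3.5000, -7.0000) → ‖Δ‖ = √61.2500 = 7.8262
L_3: Δ = A_3−P = (-0.5000, 3.0000) → ‖Δ‖ = √9.2500 = 3.0414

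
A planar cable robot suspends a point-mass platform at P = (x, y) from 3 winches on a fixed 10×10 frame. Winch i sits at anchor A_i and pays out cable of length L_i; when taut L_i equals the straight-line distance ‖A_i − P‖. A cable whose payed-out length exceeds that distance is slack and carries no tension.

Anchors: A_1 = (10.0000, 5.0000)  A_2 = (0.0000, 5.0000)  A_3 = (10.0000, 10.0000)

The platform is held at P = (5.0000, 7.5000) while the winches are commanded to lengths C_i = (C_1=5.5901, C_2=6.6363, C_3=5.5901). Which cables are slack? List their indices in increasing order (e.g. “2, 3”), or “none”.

cable 1: √((5.0000)²+(-2.5000)²)=5.5902, C_1=5.5901: taut
cable 2: √((-5.0000)²+(-2.5000)²)=5.5902, C_2=6.6363: slack
cable 3: √((5.0000)²+(2.5000)²)=5.5902, C_3=5.5901: taut

2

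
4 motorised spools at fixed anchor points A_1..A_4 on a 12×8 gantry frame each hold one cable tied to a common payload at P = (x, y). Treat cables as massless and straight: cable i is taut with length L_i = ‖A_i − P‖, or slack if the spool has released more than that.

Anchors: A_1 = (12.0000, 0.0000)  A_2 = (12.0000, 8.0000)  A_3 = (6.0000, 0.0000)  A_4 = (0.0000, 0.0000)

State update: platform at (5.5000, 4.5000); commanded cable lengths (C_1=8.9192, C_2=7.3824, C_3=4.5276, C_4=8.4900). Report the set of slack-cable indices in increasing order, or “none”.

i=1: geometric 7.9057 vs commanded 8.9192 ⇒ slack
i=2: geometric 7.3824 vs commanded 7.3824 ⇒ taut
i=3: geometric 4.5277 vs commanded 4.5276 ⇒ taut
i=4: geometric 7.1063 vs commanded 8.4900 ⇒ slack

1, 4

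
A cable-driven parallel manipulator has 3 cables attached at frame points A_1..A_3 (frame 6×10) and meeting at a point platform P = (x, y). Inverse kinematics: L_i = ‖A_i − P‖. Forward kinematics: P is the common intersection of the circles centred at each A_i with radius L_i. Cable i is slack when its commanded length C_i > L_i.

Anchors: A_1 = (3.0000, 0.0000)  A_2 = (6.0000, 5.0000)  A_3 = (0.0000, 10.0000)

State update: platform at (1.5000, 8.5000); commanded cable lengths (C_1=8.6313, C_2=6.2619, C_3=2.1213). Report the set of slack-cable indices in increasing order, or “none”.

2

cable 1: L_1 = ‖A_1−P‖ = 8.6313;  C_1 = 8.6313 → taut
cable 2: L_2 = ‖A_2−P‖ = 5.7009;  C_2 = 6.2619 → slack
cable 3: L_3 = ‖A_3−P‖ = 2.1213;  C_3 = 2.1213 → taut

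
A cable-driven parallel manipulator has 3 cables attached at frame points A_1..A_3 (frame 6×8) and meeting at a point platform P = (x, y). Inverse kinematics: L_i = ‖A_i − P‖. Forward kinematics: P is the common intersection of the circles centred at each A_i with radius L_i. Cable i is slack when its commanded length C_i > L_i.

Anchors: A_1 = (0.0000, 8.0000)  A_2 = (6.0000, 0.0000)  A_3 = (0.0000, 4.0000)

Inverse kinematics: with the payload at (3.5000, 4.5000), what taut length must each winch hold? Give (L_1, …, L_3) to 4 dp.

L_1: Δ = A_1−P = (-3.5000, 3.5000) → ‖Δ‖ = √24.5000 = 4.9497
L_2: Δ = A_2−P = (2.5000, -4.5000) → ‖Δ‖ = √26.5000 = 5.1478
L_3: Δ = A_3−P = (-3.5000, -0.5000) → ‖Δ‖ = √12.5000 = 3.5355

(4.9497, 5.1478, 3.5355)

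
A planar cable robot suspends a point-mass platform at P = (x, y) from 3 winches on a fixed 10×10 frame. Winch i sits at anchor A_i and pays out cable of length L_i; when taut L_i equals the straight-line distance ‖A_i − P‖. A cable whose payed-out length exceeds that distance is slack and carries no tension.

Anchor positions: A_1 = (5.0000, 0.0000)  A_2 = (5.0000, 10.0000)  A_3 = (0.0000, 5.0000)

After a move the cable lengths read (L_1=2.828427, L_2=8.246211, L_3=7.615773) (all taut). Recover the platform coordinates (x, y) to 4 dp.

(7.0000, 2.0000)

each cable: (A_i−P)·(A_i−P) = L_i²; let q_i = ‖A_i‖²−L_i²
q_1 = 25.0000+0.0000−8.0000 = 17.0000
row 1: 0.0000x − 20.0000y = -40.0000  (q_2=57.0000)
row 2: 10.0000x − 10.0000y = 50.0000  (q_3=-33.0000)
Cramer on rows 1–2 → x = 7.0000, y = 2.0000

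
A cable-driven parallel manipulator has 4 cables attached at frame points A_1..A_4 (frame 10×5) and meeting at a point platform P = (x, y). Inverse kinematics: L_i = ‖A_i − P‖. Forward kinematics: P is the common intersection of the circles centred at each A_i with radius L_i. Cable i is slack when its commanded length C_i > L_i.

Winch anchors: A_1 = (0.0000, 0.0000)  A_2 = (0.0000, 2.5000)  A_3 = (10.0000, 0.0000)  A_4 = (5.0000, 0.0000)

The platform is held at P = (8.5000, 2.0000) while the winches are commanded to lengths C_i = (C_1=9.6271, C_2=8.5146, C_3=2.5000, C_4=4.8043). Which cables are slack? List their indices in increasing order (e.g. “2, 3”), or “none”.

i=1: geometric 8.7321 vs commanded 9.6271 ⇒ slack
i=2: geometric 8.5147 vs commanded 8.5146 ⇒ taut
i=3: geometric 2.5000 vs commanded 2.5000 ⇒ taut
i=4: geometric 4.0311 vs commanded 4.8043 ⇒ slack

1, 4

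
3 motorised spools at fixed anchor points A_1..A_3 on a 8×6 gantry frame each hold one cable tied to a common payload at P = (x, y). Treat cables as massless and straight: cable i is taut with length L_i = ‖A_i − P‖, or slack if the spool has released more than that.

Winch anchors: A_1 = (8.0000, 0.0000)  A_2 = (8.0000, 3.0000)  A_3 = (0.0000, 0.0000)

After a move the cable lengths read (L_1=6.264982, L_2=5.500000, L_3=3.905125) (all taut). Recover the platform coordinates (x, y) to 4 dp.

expand ‖A_i−P‖²=L_i² and subtract eq 1 (k_i ≔ ‖A_i‖²−L_i²)
k_1 = 64.0000+0.0000−39.2500 = 24.7500
eq1−eq2 → [0.0000  -6.0000]·P = -18.0000
eq1−eq3 → [16.0000  0.0000]·P = 40.0000
2×2 solve → P = (2.5000, 3.0000)

(2.5000, 3.0000)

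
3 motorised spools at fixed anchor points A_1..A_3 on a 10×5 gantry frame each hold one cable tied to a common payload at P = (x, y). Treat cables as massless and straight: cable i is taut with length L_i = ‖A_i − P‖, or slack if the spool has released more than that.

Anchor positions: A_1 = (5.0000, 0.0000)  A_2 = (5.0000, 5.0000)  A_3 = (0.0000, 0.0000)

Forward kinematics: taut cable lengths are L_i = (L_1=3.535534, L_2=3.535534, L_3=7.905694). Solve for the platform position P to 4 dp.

(7.5000, 2.5000)

circle eqns → linear via eq_j − eq_1; set q_j = A_j·A_j − L_j²
q_1 = 25.0000+0.0000−12.5000 = 12.5000
0.0000·x − 10.0000·y = q_1−q_2 = -25.0000
10.0000·x + 0.0000·y = q_1−q_3 = 75.0000
solve first two rows → x=7.5000, y=2.5000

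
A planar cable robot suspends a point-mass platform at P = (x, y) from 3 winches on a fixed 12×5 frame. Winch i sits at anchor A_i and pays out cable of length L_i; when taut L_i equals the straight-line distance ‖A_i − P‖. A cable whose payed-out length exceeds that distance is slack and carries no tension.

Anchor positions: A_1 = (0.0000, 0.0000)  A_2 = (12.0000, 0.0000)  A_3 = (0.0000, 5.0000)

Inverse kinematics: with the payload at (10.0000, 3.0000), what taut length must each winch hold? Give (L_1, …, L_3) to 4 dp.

L_1: Δ = A_1−P = (-10.0000, -3.0000) → ‖Δ‖ = √109.0000 = 10.4403
L_2: Δ = A_2−P = (2.0000, -3.0000) → ‖Δ‖ = √13.0000 = 3.6056
L_3: Δ = A_3−P = (-10.0000, 2.0000) → ‖Δ‖ = √104.0000 = 10.1980

(10.4403, 3.6056, 10.1980)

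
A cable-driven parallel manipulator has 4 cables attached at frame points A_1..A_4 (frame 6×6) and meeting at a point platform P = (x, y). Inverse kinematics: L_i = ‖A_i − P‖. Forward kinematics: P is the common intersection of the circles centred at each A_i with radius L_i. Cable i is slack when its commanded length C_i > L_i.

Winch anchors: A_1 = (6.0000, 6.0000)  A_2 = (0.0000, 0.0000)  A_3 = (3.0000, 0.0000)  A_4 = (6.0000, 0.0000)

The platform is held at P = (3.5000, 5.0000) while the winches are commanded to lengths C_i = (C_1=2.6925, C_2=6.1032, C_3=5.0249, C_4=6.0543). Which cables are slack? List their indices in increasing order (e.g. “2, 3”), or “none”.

cable 1: L_1 = ‖A_1−P‖ = 2.6926;  C_1 = 2.6925 → taut
cable 2: L_2 = ‖A_2−P‖ = 6.1033;  C_2 = 6.1032 → taut
cable 3: L_3 = ‖A_3−P‖ = 5.0249;  C_3 = 5.0249 → taut
cable 4: L_4 = ‖A_4−P‖ = 5.5902;  C_4 = 6.0543 → slack

4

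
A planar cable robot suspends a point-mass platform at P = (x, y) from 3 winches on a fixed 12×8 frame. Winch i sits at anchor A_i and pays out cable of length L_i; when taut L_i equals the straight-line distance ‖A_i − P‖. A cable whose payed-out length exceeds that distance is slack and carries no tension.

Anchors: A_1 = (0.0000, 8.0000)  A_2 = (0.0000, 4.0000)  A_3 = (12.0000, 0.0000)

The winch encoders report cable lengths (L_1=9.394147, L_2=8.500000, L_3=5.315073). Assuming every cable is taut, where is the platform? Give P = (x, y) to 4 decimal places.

circle eqns → linear via eq_j − eq_1; set q_j = A_j·A_j − L_j²
q_1 = 0.0000+64.0000−88.2500 = -24.2500
0.0000·x + 8.0000·y = q_1−q_2 = 32.0000
-24.0000·x + 16.0000·y = q_1−q_3 = -140.0000
solve first two rows → x=8.5000, y=4.0000

(8.5000, 4.0000)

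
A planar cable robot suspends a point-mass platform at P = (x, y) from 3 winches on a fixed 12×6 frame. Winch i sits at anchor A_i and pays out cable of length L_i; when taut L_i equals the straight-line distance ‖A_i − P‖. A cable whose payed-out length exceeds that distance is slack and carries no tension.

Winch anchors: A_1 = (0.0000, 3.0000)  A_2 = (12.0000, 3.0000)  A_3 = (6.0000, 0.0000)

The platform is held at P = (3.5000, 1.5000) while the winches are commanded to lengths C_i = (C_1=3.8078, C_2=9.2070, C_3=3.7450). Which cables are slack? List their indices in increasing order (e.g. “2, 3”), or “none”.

2, 3

cable 1: √((-3.5000)²+(1.5000)²)=3.8079, C_1=3.8078: taut
cable 2: √((8.5000)²+(1.5000)²)=8.6313, C_2=9.2070: slack
cable 3: √((2.5000)²+(-1.5000)²)=2.9155, C_3=3.7450: slack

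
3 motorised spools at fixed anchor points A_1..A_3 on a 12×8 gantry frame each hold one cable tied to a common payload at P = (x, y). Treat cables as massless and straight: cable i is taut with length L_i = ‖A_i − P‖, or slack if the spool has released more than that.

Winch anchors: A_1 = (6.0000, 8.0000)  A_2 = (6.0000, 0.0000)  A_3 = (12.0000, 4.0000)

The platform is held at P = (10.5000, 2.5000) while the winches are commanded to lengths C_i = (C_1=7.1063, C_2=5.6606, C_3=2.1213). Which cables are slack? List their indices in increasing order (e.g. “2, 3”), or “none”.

i=1: geometric 7.1063 vs commanded 7.1063 ⇒ taut
i=2: geometric 5.1478 vs commanded 5.6606 ⇒ slack
i=3: geometric 2.1213 vs commanded 2.1213 ⇒ taut

2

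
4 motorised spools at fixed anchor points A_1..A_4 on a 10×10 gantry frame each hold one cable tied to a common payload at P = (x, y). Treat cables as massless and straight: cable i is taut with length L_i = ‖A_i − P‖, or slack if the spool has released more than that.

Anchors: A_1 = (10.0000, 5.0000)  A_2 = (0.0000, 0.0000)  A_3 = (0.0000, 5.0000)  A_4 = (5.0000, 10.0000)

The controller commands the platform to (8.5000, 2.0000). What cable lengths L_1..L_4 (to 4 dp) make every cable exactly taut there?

(3.3541, 8.7321, 9.0139, 8.7321)

L_1: Δ = A_1−P = (1.5000, 3.0000) → ‖Δ‖ = √11.2500 = 3.3541
L_2: Δ = A_2−P = (-8.5000, -2.0000) → ‖Δ‖ = √76.2500 = 8.7321
L_3: Δ = A_3−P = (-8.5000, 3.0000) → ‖Δ‖ = √81.2500 = 9.0139
L_4: Δ = A_4−P = (-3.5000, 8.0000) → ‖Δ‖ = √76.2500 = 8.7321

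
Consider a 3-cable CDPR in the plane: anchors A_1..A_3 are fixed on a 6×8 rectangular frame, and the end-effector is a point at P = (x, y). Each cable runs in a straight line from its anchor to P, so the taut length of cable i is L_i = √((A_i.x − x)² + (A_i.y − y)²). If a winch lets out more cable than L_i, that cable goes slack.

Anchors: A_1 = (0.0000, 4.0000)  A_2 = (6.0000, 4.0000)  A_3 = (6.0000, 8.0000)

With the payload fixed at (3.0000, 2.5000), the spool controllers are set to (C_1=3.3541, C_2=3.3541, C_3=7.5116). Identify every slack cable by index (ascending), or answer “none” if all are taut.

cable 1: L_1 = ‖A_1−P‖ = 3.3541;  C_1 = 3.3541 → taut
cable 2: L_2 = ‖A_2−P‖ = 3.3541;  C_2 = 3.3541 → taut
cable 3: L_3 = ‖A_3−P‖ = 6.2650;  C_3 = 7.5116 → slack

3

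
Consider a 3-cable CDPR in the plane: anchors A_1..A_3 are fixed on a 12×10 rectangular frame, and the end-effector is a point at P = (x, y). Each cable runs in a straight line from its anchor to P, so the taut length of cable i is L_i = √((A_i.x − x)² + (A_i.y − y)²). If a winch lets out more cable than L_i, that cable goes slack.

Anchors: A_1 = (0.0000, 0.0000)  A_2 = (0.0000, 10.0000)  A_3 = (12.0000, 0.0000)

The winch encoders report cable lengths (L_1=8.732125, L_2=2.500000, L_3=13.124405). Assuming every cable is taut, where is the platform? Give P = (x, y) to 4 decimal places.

(2.0000, 8.5000)

expand ‖A_i−P‖²=L_i² and subtract eq 1 (q_i ≔ ‖A_i‖²−L_i²)
q_1 = 0.0000+0.0000−76.2500 = -76.2500
eq1−eq2 → [0.0000  -20.0000]·P = -170.0000
eq1−eq3 → [-24.0000  0.0000]·P = -48.0000
2×2 solve → P = (2.0000, 8.5000)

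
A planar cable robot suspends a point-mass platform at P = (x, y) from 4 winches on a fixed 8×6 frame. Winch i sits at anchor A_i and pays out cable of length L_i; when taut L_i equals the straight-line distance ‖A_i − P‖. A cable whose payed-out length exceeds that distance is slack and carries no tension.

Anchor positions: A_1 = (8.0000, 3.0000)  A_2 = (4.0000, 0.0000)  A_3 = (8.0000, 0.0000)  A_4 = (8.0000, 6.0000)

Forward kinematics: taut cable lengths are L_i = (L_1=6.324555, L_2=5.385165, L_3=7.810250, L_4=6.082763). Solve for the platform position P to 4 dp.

each cable: (A_i−P)·(A_i−P) = L_i²; let q_i = ‖A_i‖²−L_i²
q_1 = 64.0000+9.0000−40.0000 = 33.0000
row 1: 8.0000x + 6.0000y = 46.0000  (q_2=-13.0000)
row 2: 0.0000x + 6.0000y = 30.0000  (q_3=3.0000)
row 3: 0.0000x − 6.0000y = -30.0000  (q_4=63.0000)
Cramer on rows 1–2 → x = 2.0000, y = 5.0000
check cable 4: ‖A_4−P‖² = 37.0000 ≈ L_4² = 37.0000 ✓

(2.0000, 5.0000)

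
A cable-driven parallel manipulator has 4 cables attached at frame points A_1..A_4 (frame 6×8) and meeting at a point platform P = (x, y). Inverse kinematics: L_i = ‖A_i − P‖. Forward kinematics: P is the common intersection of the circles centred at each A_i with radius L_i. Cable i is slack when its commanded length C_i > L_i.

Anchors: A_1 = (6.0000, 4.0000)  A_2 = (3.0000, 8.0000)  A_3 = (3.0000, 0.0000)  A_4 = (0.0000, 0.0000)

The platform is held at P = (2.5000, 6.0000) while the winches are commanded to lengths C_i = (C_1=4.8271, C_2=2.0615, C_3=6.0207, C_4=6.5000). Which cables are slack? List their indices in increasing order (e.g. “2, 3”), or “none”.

i=1: geometric 4.0311 vs commanded 4.8271 ⇒ slack
i=2: geometric 2.0616 vs commanded 2.0615 ⇒ taut
i=3: geometric 6.0208 vs commanded 6.0207 ⇒ taut
i=4: geometric 6.5000 vs commanded 6.5000 ⇒ taut

1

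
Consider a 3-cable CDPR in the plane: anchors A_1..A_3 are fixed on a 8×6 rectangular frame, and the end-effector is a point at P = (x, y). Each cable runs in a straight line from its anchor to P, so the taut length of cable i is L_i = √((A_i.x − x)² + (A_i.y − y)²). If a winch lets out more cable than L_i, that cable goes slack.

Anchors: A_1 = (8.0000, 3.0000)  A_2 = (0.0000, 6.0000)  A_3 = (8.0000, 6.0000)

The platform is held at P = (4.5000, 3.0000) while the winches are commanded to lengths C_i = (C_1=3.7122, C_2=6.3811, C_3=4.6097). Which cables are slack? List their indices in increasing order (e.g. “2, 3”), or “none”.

1, 2

cable 1: √((3.5000)²+(0.0000)²)=3.5000, C_1=3.7122: slack
cable 2: √((-4.5000)²+(3.0000)²)=5.4083, C_2=6.3811: slack
cable 3: √((3.5000)²+(3.0000)²)=4.6098, C_3=4.6097: taut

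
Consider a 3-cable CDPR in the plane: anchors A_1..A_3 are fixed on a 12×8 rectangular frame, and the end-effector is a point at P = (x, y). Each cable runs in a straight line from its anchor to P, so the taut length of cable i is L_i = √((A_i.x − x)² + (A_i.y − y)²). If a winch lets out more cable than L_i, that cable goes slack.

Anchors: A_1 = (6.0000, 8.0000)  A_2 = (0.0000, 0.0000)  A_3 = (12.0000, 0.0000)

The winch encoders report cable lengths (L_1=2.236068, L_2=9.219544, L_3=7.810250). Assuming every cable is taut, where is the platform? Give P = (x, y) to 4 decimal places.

(7.0000, 6.0000)

each cable: (A_i−P)·(A_i−P) = L_i²; let k_i = ‖A_i‖²−L_i²
k_1 = 36.0000+64.0000−5.0000 = 95.0000
row 1: 12.0000x + 16.0000y = 180.0000  (k_2=-85.0000)
row 2: -12.0000x + 16.0000y = 12.0000  (k_3=83.0000)
Cramer on rows 1–2 → x = 7.0000, y = 6.0000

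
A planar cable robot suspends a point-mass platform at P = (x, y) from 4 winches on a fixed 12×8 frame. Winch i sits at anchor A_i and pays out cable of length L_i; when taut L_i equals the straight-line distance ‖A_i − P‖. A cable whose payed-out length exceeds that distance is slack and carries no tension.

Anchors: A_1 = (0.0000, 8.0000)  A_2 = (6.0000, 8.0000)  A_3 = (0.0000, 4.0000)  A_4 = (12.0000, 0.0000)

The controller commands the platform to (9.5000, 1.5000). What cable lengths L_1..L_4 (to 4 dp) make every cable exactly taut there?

(11.5109, 7.3824, 9.8234, 2.9155)

L_1 = √((0.0000−9.5000)² + (8.0000−1.5000)²) = 11.5109
L_2 = √((6.0000−9.5000)² + (8.0000−1.5000)²) = 7.3824
L_3 = √((0.0000−9.5000)² + (4.0000−1.5000)²) = 9.8234
L_4 = √((12.0000−9.5000)² + (0.0000−1.5000)²) = 2.9155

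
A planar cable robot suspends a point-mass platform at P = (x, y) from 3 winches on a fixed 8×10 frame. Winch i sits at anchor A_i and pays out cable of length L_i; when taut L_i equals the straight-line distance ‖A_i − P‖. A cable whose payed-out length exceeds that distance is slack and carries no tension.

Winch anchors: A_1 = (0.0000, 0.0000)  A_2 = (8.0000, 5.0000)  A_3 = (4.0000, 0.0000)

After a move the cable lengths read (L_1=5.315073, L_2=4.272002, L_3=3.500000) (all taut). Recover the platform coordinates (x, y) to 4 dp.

expand ‖A_i−P‖²=L_i² and subtract eq 1 (c_i ≔ ‖A_i‖²−L_i²)
c_1 = 0.0000+0.0000−28.2500 = -28.2500
eq1−eq2 → [-16.0000  -10.0000]·P = -99.0000
eq1−eq3 → [-8.0000  0.0000]·P = -32.0000
2×2 solve → P = (4.0000, 3.5000)

(4.0000, 3.5000)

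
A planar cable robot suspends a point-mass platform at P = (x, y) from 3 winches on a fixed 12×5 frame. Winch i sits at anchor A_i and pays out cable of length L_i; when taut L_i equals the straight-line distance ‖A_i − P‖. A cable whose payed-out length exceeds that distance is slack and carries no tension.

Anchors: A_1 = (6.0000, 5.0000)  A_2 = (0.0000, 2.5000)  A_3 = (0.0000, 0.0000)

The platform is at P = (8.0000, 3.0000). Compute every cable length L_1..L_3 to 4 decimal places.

(2.8284, 8.0156, 8.5440)

L_1 = √((6.0000−8.0000)² + (5.0000−3.0000)²) = 2.8284
L_2 = √((0.0000−8.0000)² + (2.5000−3.0000)²) = 8.0156
L_3 = √((0.0000−8.0000)² + (0.0000−3.0000)²) = 8.5440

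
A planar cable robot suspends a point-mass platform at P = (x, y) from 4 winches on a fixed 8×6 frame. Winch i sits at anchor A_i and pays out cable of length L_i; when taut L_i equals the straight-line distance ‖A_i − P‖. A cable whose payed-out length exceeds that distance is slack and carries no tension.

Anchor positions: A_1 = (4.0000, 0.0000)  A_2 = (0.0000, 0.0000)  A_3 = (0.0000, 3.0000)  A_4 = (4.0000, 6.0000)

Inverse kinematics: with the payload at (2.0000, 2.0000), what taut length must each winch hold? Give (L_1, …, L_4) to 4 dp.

(2.8284, 2.8284, 2.2361, 4.4721)

L_1 = √((4.0000−2.0000)² + (0.0000−2.0000)²) = 2.8284
L_2 = √((0.0000−2.0000)² + (0.0000−2.0000)²) = 2.8284
L_3 = √((0.0000−2.0000)² + (3.0000−2.0000)²) = 2.2361
L_4 = √((4.0000−2.0000)² + (6.0000−2.0000)²) = 4.4721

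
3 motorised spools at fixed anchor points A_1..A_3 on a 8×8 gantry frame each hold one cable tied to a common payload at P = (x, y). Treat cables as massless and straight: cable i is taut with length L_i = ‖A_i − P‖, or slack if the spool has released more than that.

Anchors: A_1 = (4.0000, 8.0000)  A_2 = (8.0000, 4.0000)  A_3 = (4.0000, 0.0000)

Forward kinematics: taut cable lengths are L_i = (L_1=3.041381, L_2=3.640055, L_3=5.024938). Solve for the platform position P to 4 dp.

(4.5000, 5.0000)

expand ‖A_i−P‖²=L_i² and subtract eq 1 (q_i ≔ ‖A_i‖²−L_i²)
q_1 = 16.0000+64.0000−9.2500 = 70.7500
eq1−eq2 → [-8.0000  8.0000]·P = 4.0000
eq1−eq3 → [0.0000  16.0000]·P = 80.0000
2×2 solve → P = (4.5000, 5.0000)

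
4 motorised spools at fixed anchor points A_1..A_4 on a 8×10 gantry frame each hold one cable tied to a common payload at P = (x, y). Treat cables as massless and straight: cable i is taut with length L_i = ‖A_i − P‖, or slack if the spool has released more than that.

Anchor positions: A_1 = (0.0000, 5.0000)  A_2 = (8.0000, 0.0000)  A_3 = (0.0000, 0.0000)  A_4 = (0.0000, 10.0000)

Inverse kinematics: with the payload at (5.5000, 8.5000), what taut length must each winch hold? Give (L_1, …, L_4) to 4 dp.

(6.5192, 8.8600, 10.1242, 5.7009)

cable 1: Δx=-5.5000, Δy=-3.5000; L_1 = √(Δx²+Δy²) = 6.5192
cable 2: Δx=2.5000, Δy=-8.5000; L_2 = √(Δx²+Δy²) = 8.8600
cable 3: Δx=-5.5000, Δy=-8.5000; L_3 = √(Δx²+Δy²) = 10.1242
cable 4: Δx=-5.5000, Δy=1.5000; L_4 = √(Δx²+Δy²) = 5.7009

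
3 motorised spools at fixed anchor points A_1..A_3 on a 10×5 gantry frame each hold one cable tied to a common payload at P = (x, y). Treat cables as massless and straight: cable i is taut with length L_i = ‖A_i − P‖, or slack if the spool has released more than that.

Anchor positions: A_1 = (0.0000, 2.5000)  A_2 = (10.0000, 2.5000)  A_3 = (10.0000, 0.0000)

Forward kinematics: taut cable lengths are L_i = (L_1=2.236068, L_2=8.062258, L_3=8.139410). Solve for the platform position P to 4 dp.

(2.0000, 1.5000)

each cable: (A_i−P)·(A_i−P) = L_i²; let k_i = ‖A_i‖²−L_i²
k_1 = 0.0000+6.2500−5.0000 = 1.2500
row 1: -20.0000x + 0.0000y = -40.0000  (k_2=41.2500)
row 2: -20.0000x + 5.0000y = -32.5000  (k_3=33.7500)
Cramer on rows 1–2 → x = 2.0000, y = 1.5000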